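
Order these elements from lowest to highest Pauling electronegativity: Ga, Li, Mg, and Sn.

Li is in period 2, group 1; Mg is in period 3, group 2; Ga is in period 4, group 13; Sn is in period 5, group 14.
Atoms toward the upper right of the periodic table pull bonding electrons most strongly.
A diagonal step moves right (one effect) and down (the opposite effect) at once.
Mg > Li: the two effects oppose for this pair; the across-period effect wins (1.31 vs 0.98).
Ga > Mg: the two effects oppose for this pair; the across-period effect wins (1.81 vs 1.31).
Sn > Ga: the two effects oppose for this pair; the across-period effect wins (1.96 vs 1.81).
For reference (Pauling): Li 0.98, Mg 1.31, Ga 1.81, Sn 1.96.
So from lowest to highest: Li < Mg < Ga < Sn.

Li, Mg, Ga, Sn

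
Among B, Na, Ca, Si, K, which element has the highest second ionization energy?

Na

After 1 electron has been removed, what remains? B⁺ still has 2 valence electrons; Na⁺ is the bare [Ne] core; Ca⁺ still has 1 valence electron; Si⁺ still has 3 valence electrons; K⁺ is the bare [Ar] core.
Core electrons are held far more tightly than valence electrons, so K and Na top the IE_2 order.
Valence configurations: B⁺ [He]2s², Ca⁺ [Ar]4s¹, Si⁺ [Ne]3s²3p¹.
Approximate IE_2 values (kJ/mol): B 2427, Na 4562, Ca 1145, Si 1577, K 3052.
So the second ionization energies run Ca < Si < B < K < Na.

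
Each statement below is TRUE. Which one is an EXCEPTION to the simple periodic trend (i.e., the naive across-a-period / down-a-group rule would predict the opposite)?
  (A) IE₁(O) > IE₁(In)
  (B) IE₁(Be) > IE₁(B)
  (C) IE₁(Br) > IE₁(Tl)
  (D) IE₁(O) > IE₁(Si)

(B)

The general trend: first ionization energy increases across a period and decreases down a group.
(A) O (period 2, group 16) vs In (period 5, group 13): the stated order agrees with the simple trend.
(B) Be (period 2, group 2) vs B (period 2, group 13): the stated order contradicts the simple trend.
(C) Br (period 4, group 17) vs Tl (period 6, group 13): the stated order agrees with the simple trend.
(D) O (period 2, group 16) vs Si (period 3, group 14): the stated order agrees with the simple trend.
The exception is (B): removing B's lone 2p electron is easier than breaking Be's filled 2s².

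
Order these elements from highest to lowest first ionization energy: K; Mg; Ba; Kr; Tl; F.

F > Kr > Mg > Tl > Ba > K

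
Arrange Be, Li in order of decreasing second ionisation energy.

After 1 electron has been removed, what remains? Be⁺ still has 1 valence electron; Li⁺ is the bare [He] core.
Breaking into a closed-shell core is much more expensive than removing a leftover valence electron — Li has the largest IE_2 here.
Approximate IE_2 values (kJ/mol): Be 1757, Li 7298.
So the second ionization energies run Be < Li.

Li > Be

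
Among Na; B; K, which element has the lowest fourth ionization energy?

K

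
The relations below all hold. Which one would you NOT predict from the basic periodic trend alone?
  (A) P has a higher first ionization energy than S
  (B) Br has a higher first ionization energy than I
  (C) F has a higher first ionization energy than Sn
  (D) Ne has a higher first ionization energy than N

(A)

The general trend: first ionization energy increases across a period and decreases down a group.
(A) P (period 3, group 15) vs S (period 3, group 16): the stated order contradicts the simple trend.
(B) Br (period 4, group 17) vs I (period 5, group 17): the stated order agrees with the simple trend.
(C) F (period 2, group 17) vs Sn (period 5, group 14): the stated order agrees with the simple trend.
(D) Ne (period 2, group 18) vs N (period 2, group 15): the stated order agrees with the simple trend.
The exception is (A): S (3p⁴) ionizes more easily than half-filled P (3p³) because the paired 3p electron in S is pushed out by e⁻–e⁻ repulsion.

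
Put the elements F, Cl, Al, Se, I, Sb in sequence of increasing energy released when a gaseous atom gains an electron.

Electron affinity generally becomes more exothermic across a period toward the halogens and less exothermic down a group.
These span different periods and groups, so the two trends combine.
Sb > Al: period and group pull opposite ways; the across-period shift dominates (103 vs 42 kJ/mol).
Se > Sb: both effects reinforce here, so Se is clearly the higher of the two.
I > Se: the two effects oppose for this pair; the across-period effect wins (295 vs 195 kJ/mol).
F > I: F sits above I in group 17, so the down-group effect alone puts F higher.
Cl > F: this pair runs against the simple trend — see the exception note.
Note the exception: Cl has a higher electron affinity than F, contrary to the simple trend — F's small 2p subshell makes the incoming electron feel strong e⁻–e⁻ repulsion, so Cl actually releases more energy on gaining an electron.
Tabulated electron affinity (kJ/mol): F 328, Al 42, Cl 349, Se 195, Sb 103, I 295.
So from lowest to highest: Al < Sb < Se < I < F < Cl.

Al, Sb, Se, I, F, Cl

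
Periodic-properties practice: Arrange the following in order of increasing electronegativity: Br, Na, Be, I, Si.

Na < Be < Si < I < Br

Be is in period 2, group 2; Na is in period 3, group 1; Si is in period 3, group 14; Br is in period 4, group 17; I is in period 5, group 17.
Electronegativity increases across a period and decreases down a group, tracking effective nuclear charge and atomic size.
Neither a single period nor a single group — weigh both effects.
Be > Na: relative to Na, both the across-period and down-group shifts push Be's electronegativity up.
Si > Be: period and group pull opposite ways; the across-period shift dominates (1.90 vs 1.57).
I > Si: the two effects oppose for this pair; the across-period effect wins (2.66 vs 1.90).
Br > I: they share group 17; the group trend gives Br the larger value.
For reference (Pauling): Be 1.57, Na 0.93, Si 1.90, Br 2.96, I 2.66.
So from lowest to highest: Na < Be < Si < I < Br.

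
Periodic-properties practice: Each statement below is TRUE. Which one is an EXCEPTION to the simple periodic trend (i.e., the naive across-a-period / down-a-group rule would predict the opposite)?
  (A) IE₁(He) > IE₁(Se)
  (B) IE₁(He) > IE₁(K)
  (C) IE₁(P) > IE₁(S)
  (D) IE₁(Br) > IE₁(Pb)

(C)

The general trend: first ionisation energy increases across a period and decreases down a group.
(A) He (period 1, group 18) vs Se (period 4, group 16): the stated order agrees with the simple trend.
(B) He (period 1, group 18) vs K (period 4, group 1): the stated order agrees with the simple trend.
(C) P (period 3, group 15) vs S (period 3, group 16): the stated order contradicts the simple trend.
(D) Br (period 4, group 17) vs Pb (period 6, group 14): the stated order agrees with the simple trend.
The exception is (C): S (3p⁴) ionizes more easily than half-filled P (3p³) because the paired 3p electron in S is pushed out by e⁻–e⁻ repulsion.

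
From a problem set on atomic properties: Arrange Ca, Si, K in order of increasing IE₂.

Ca < Si < K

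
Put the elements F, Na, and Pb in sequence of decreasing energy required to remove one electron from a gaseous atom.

F, Pb, Na

F is in period 2, group 17; Na is in period 3, group 1; Pb is in period 6, group 14.
IE₁ increases left→right with effective nuclear charge and decreases top→bottom as the valence shell moves farther out.
Here both period and group differ, so the two effects have to be weighed against each other.
Pb > Na: the two effects oppose for this pair; the across-period effect wins (716 vs 496 kJ/mol).
F > Pb: relative to Pb, both the across-period and down-group shifts push F's first ionization energy up.
Approximate values (kJ/mol): F 1681, Na 496, Pb 716.
So from highest to lowest: F > Pb > Na.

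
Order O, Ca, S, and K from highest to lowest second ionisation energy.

After 1 electron has been removed, what remains? O⁺ still has 5 valence electrons; Ca⁺ still has 1 valence electron; S⁺ still has 5 valence electrons; K⁺ is the bare [Ar] core.
Usually core removal costs more than valence removal, but here the competition is close: a tightly held n=2 valence electron can cost more to remove than an n=3 core electron, so the actual values have to decide it.
Valence configurations: O⁺ [He]2s²2p³, Ca⁺ [Ar]4s¹, S⁺ [Ne]3s²3p³.
Approximate IE_2 values (kJ/mol): O 3388, Ca 1145, S 2252, K 3052.
So the second ionization energies run Ca < S < K < O.

O > K > S > Ca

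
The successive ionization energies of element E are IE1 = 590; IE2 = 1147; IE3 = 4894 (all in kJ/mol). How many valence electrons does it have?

Look for the largest jump between consecutive ionization energies: IE3/IE2 ≈ 4.3, far larger than any earlier ratio.
That jump marks the point where a core electron is being removed. So the atom has 2 valence electrons.

2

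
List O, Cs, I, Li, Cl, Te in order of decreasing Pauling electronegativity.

O > Cl > I > Te > Li > Cs

Smaller atoms with higher effective nuclear charge are more electronegative.
These span different periods and groups, so the two trends combine.
Li > Cs: they share group 1; the group trend gives Li the larger value.
Te > Li: the two effects oppose for this pair; the across-period effect wins (2.10 vs 0.98).
I > Te: both are in period 5; the period trend gives I the larger value.
Cl > I: Cl sits above I in group 17, so the down-group effect alone puts Cl higher.
O > Cl: period and group pull opposite ways; the down-group shift dominates (3.44 vs 3.16).
For reference (Pauling): Li 0.98, O 3.44, Cl 3.16, Te 2.10, I 2.66, Cs 0.79.
So from highest to lowest: O > Cl > I > Te > Li > Cs.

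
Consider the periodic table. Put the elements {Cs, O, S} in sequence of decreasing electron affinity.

O is in period 2, group 16; S is in period 3, group 16; Cs is in period 6, group 1.
Atoms with high Z_eff and room in the valence shell (especially the halogens) have the most exothermic electron affinities.
Here both period and group differ, so the two effects have to be weighed against each other.
O > Cs: both effects reinforce here, so O is clearly the higher of the two.
S > O: this pair runs against the simple trend — see the exception note.
Note the exception: S has a higher electron affinity than O, contrary to the simple trend — the compact 2p subshell of O repels the added electron more than S's larger 3p does.
Approximate values (kJ/mol): O 141, S 200, Cs 46.
So from highest to lowest: S > O > Cs.

S, O, Cs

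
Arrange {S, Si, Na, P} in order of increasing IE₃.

P < Si < S < Na

IE_3 is the cost of taking one more electron from the +2 cation: S²⁺ still has 4 valence electrons; Si²⁺ still has 2 valence electrons; Na²⁺ is already 1 electron into the core; P²⁺ still has 3 valence electrons.
Pulling an electron out of a noble-gas core costs far more than removing a remaining valence electron, so Na sits at the high end of IE_3.
Valence configurations: S²⁺ [Ne]3s²3p², Si²⁺ [Ne]3s², P²⁺ [Ne]3s²3p¹.
P²⁺ loses a lone 3p electron whereas Si²⁺ must break into a filled 3s² pair, so IE_3(Si) > IE_3(P) even though P has the higher nuclear charge.
Tabulated IE_3 (kJ/mol): S 3357, Si 3232, Na 6910, P 2914.
Hence IE_3: P < Si < S < Na.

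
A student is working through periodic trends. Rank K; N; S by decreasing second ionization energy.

K > N > S

Consider each +1 ion: K⁺ is the bare [Ar] core; N⁺ still has 4 valence electrons; S⁺ still has 5 valence electrons.
Breaking into a closed-shell core is much more expensive than removing a leftover valence electron — K has the largest IE_2 here.
Valence configurations: N⁺ [He]2s²2p², S⁺ [Ne]3s²3p³.
Tabulated IE_2 (kJ/mol): K 3052, N 2856, S 2252.
Hence IE_2: S < N < K.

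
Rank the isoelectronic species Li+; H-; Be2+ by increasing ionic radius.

Be2+ < Li+ < H-

All of these have 2 electrons, so size is governed by nuclear charge alone: the more protons, the stronger the pull on the same electron cloud, and the smaller the ion.
Nuclear charges: Be2+ (Z=4), Li+ (Z=3), H- (Z=1).
Smallest to largest: Be2+ < Li+ < H-.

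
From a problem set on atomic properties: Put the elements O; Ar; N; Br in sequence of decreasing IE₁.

Ar > N > O > Br

N is in period 2, group 15; O is in period 2, group 16; Ar is in period 3, group 18; Br is in period 4, group 17.
Removing the outermost electron gets harder across a period and easier down a group.
Here both period and group differ, so the two effects have to be weighed against each other.
O > Br: the two effects oppose for this pair; the down-group effect wins (1314 vs 1140 kJ/mol).
N > O: this pair runs against the simple trend — see the exception note.
Ar > N: the two effects oppose for this pair; the across-period effect wins (1521 vs 1402 kJ/mol).
Note the exception: N has a higher first ionization energy than O, contrary to the simple trend — pairing an electron in O's 2p⁴ costs repulsion energy, so O ionizes more easily than half-filled N (2p³).
For reference (kJ/mol): N 1402, O 1314, Ar 1521, Br 1140.
So from highest to lowest: Ar > N > O > Br.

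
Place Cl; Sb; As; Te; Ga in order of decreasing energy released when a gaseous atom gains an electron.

Adding an electron releases more energy for atoms nearer the top right (short of the noble gases).
These span different periods and groups, so the two trends combine.
As > Ga: both are in period 4; the period trend gives As the larger value.
Sb > As: this pair runs against the simple trend — see the exception note.
Te > Sb: both are in period 5; the period trend gives Te the larger value.
Cl > Te: both effects reinforce here, so Cl is clearly the higher of the two.
Note the exception: Sb has a higher electron affinity than As, contrary to the simple trend — both are half-filled np³, but the pairing/repulsion penalty for the added electron shrinks as the p orbitals become larger and more diffuse down the group, and for Sb that outweighs the weaker nuclear attraction.
For reference (kJ/mol): Cl 349, Ga 29, As 78, Sb 103, Te 190.
So from highest to lowest: Cl > Te > Sb > As > Ga.

Cl, Te, Sb, As, Ga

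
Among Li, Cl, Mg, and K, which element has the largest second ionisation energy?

Li

The second ionization energy removes an electron from the +1 ion. For each element: Li⁺ is the bare [He] core; Cl⁺ still has 6 valence electrons; Mg⁺ still has 1 valence electron; K⁺ is the bare [Ar] core.
Breaking into a closed-shell core is much more expensive than removing a leftover valence electron — K and Li have the largest IE_2 here.
Valence configurations: Cl⁺ [Ne]3s²3p⁴, Mg⁺ [Ne]3s¹.
Approximate IE_2 values (kJ/mol): Li 7298, Cl 2298, Mg 1451, K 3052.
Hence IE_2: Mg < Cl < K < Li.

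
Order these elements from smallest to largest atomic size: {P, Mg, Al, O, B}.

O, B, P, Al, Mg

B is in period 2, group 13; O is in period 2, group 16; Mg is in period 3, group 2; Al is in period 3, group 13; P is in period 3, group 15.
Radius decreases left→right (rising Z_eff, same n) and increases top→bottom (higher n).
Here both period and group differ, so the two effects have to be weighed against each other.
B > O: B lies to the left of O in period 2, so the across-period effect alone puts B larger.
P > B: period and group pull opposite ways; the down-group shift dominates (111 vs 85 pm).
Al > P: both are in period 3; the period trend gives Al the larger value.
Mg > Al: both are in period 3; the period trend gives Mg the larger value.
Approximate values (pm): B 85, O 63, Mg 139, Al 126, P 111.
So from smallest to largest: O < B < P < Al < Mg.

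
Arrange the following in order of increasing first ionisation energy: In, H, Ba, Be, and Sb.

IE₁ increases left→right with effective nuclear charge and decreases top→bottom as the valence shell moves farther out.
These span different periods and groups, so the two trends combine.
In > Ba: relative to Ba, both the across-period and down-group shifts push In's first ionization energy up.
Sb > In: Sb lies to the right of In in period 5, so the across-period effect alone puts Sb higher.
Be > Sb: period and group pull opposite ways; the down-group shift dominates (900 vs 831 kJ/mol).
H > Be: the two effects oppose for this pair; the down-group effect wins (1312 vs 900 kJ/mol).
Approximate values (kJ/mol): H 1312, Be 900, In 558, Sb 831, Ba 503.
So from lowest to highest: Ba < In < Sb < Be < H.

Ba < In < Sb < Be < H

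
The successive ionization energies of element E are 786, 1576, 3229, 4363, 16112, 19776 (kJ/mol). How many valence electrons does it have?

Look for the largest jump between consecutive ionization energies: IE5/IE4 ≈ 3.7, far larger than any earlier ratio.
That jump marks the point where a core electron is being removed. So the atom has 4 valence electrons.

4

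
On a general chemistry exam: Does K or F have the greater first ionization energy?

F is in period 2, group 17; K is in period 4, group 1.
IE₁ increases left→right with effective nuclear charge and decreases top→bottom as the valence shell moves farther out.
Here both period and group differ, so the two effects have to be weighed against each other.
F > K: relative to K, both the across-period and down-group shifts push F's first ionization energy up.
For reference (kJ/mol): F 1681, K 419.
So F has the greater first ionization energy (F > K).

F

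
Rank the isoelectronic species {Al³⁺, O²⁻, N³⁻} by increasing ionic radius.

Al³⁺ < O²⁻ < N³⁻

All of these have 10 electrons, so size is governed by nuclear charge alone: the more protons, the stronger the pull on the same electron cloud, and the smaller the ion.
Nuclear charges: Al³⁺ (Z=13), O²⁻ (Z=8), N³⁻ (Z=7).
Smallest to largest: Al³⁺ < O²⁻ < N³⁻.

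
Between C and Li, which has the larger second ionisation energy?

Li

Consider each +1 ion: C⁺ still has 3 valence electrons; Li⁺ is the bare [He] core.
Pulling an electron out of a noble-gas core costs far more than removing a remaining valence electron, so Li sits at the high end of IE_2.
Approximate IE_2 values (kJ/mol): C 2353, Li 7298.
Hence IE_2: C < Li.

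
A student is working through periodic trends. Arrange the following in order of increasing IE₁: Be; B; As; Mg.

Mg, B, Be, As

Across a period the outer electron is held more tightly (higher IE₁); down a group it sits in a higher shell, more shielded, and comes off more easily.
These span different periods and groups, so the two trends combine.
B > Mg: relative to Mg, both the across-period and down-group shifts push B's first ionization energy up.
Be > B: this pair runs against the simple trend — see the exception note.
As > Be: the two effects oppose for this pair; the across-period effect wins (947 vs 900 kJ/mol).
Note the exception: Be has a higher first ionization energy than B, contrary to the simple trend — removing B's lone 2p electron is easier than breaking Be's filled 2s².
For reference (kJ/mol): Be 900, B 801, Mg 738, As 947.
So from lowest to highest: Mg < B < Be < As.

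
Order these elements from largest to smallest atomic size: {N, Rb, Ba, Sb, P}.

Across a period the added protons contract the valence shell; down a group each new principal shell makes the atom larger.
Neither a single period nor a single group — weigh both effects.
P > N: P sits below N in group 15, so the down-group effect alone puts P larger.
Sb > P: they share group 15; the group trend gives Sb the larger value.
Ba > Sb: both effects reinforce here, so Ba is clearly the larger of the two.
Rb > Ba: the two effects oppose for this pair; the across-period effect wins (210 vs 196 pm).
For reference (pm): N 71, P 111, Rb 210, Sb 140, Ba 196.
So from largest to smallest: Rb > Ba > Sb > P > N.

Rb > Ba > Sb > P > N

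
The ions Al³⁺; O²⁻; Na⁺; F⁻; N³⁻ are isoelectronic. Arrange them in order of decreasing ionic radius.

N³⁻, O²⁻, F⁻, Na⁺, Al³⁺

All of these have 10 electrons, so size is governed by nuclear charge alone: the more protons, the stronger the pull on the same electron cloud, and the smaller the ion.
Nuclear charges: Al³⁺ (Z=13), Na⁺ (Z=11), F⁻ (Z=9), O²⁻ (Z=8), N³⁻ (Z=7).
Largest to smallest: N³⁻ > O²⁻ > F⁻ > Na⁺ > Al³⁺.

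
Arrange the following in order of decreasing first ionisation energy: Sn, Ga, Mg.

Mg > Sn > Ga

Across a period the outer electron is held more tightly (higher IE₁); down a group it sits in a higher shell, more shielded, and comes off more easily.
A diagonal step moves right (one effect) and down (the opposite effect) at once.
Sn > Ga: period and group pull opposite ways; the across-period shift dominates (709 vs 579 kJ/mol).
Mg > Sn: period and group pull opposite ways; the down-group shift dominates (738 vs 709 kJ/mol).
Tabulated first ionization energy (kJ/mol): Mg 738, Ga 579, Sn 709.
So from highest to lowest: Mg > Sn > Ga.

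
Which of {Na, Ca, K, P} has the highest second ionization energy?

After 1 electron has been removed, what remains? Na⁺ is the bare [Ne] core; Ca⁺ still has 1 valence electron; K⁺ is the bare [Ar] core; P⁺ still has 4 valence electrons.
Breaking into a closed-shell core is much more expensive than removing a leftover valence electron — K and Na have the largest IE_2 here.
Valence configurations: Ca⁺ [Ar]4s¹, P⁺ [Ne]3s²3p².
Approximate IE_2 values (kJ/mol): Na 4562, Ca 1145, K 3052, P 1907.
Hence IE_2: Ca < P < K < Na.

Na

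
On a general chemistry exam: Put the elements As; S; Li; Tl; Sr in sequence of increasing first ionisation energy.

First ionization energy rises across a period (greater Z_eff holds electrons more tightly) and falls down a group (valence electrons are farther from the nucleus).
These span different periods and groups, so the two trends combine.
Sr > Li: period and group pull opposite ways; the across-period shift dominates (550 vs 520 kJ/mol).
Tl > Sr: the two effects oppose for this pair; the across-period effect wins (589 vs 550 kJ/mol).
As > Tl: relative to Tl, both the across-period and down-group shifts push As's first ionization energy up.
S > As: relative to As, both the across-period and down-group shifts push S's first ionization energy up.
Approximate values (kJ/mol): Li 520, S 1000, As 947, Sr 550, Tl 589.
So from lowest to highest: Li < Sr < Tl < As < S.

Li < Sr < Tl < As < S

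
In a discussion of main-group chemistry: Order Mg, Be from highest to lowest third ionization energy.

IE_3 is the cost of taking one more electron from the +2 cation: Mg²⁺ is the bare [Ne] core; Be²⁺ is the bare [He] core.
All of these are removing an electron from a noble-gas core or deeper; the smaller core (lower principal quantum number) is held far more tightly, and within a period the higher nuclear charge binds the same core more tightly.
Tabulated IE_3 (kJ/mol): Mg 7733, Be 14849.
Hence IE_3: Mg < Be.

Be, Mg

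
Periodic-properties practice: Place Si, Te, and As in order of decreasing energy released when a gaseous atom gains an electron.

Si is in period 3, group 14; As is in period 4, group 15; Te is in period 5, group 16.
Adding an electron releases more energy for atoms nearer the top right (short of the noble gases).
A diagonal step moves right (one effect) and down (the opposite effect) at once.
Si > As: period and group pull opposite ways; the down-group shift dominates (134 vs 78 kJ/mol).
Te > Si: the two effects oppose for this pair; the across-period effect wins (190 vs 134 kJ/mol).
For reference (kJ/mol): Si 134, As 78, Te 190.
So from highest to lowest: Te > Si > As.

Te, Si, As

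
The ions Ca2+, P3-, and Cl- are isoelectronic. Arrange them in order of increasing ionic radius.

Ca2+, Cl-, P3-

All of these have 18 electrons, so size is governed by nuclear charge alone: the more protons, the stronger the pull on the same electron cloud, and the smaller the ion.
Nuclear charges: Ca2+ (Z=20), Cl- (Z=17), P3- (Z=15).
Smallest to largest: Ca2+ < Cl- < P3-.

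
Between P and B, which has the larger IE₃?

B

IE_3 is the cost of taking one more electron from the +2 cation: P²⁺ still has 3 valence electrons; B²⁺ still has 1 valence electron.
All are still removing valence electrons, so compare the +2 ions as you would atoms: IE_3 generally rises across a period (higher Z_eff) and falls down a group (larger shell), subject to the usual subshell exceptions.
Valence configurations: P²⁺ [Ne]3s²3p¹, B²⁺ [He]2s¹.
Approximate IE_3 values (kJ/mol): P 2914, B 3660.
Hence IE_3: P < B.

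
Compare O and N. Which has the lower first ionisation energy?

IE₁ increases left→right with effective nuclear charge and decreases top→bottom as the valence shell moves farther out.
All lie in period 2; the across-period trend (first ionization energy increases left to right) applies, with the exception below.
Note the exception: N has a higher first ionization energy than O, contrary to the simple trend — pairing an electron in O's 2p⁴ costs repulsion energy, so O ionizes more easily than half-filled N (2p³).
Approximate values (kJ/mol): N 1402, O 1314.
So O has the lower first ionisation energy (O < N).

O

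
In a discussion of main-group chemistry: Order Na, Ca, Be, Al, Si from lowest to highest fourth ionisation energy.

The fourth ionization energy removes an electron from the +3 ion. For each element: Na³⁺ is already 2 electrons into the core; Ca³⁺ is already 1 electron into the core; Be³⁺ is already 1 electron into the core; Al³⁺ is the bare [Ne] core; Si³⁺ still has 1 valence electron.
Pulling an electron out of a noble-gas core costs far more than removing a remaining valence electron, so Ca, Na, Al and Be sit at the high end of IE_4.
Approximate IE_4 values (kJ/mol): Na 9543, Ca 6491, Be 21007, Al 11577, Si 4356.
Overall IE_4 order: Si < Ca < Na < Al < Be.

Si, Ca, Na, Al, Be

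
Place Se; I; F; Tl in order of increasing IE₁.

F is in period 2, group 17; Se is in period 4, group 16; I is in period 5, group 17; Tl is in period 6, group 13.
Across a period the outer electron is held more tightly (higher IE₁); down a group it sits in a higher shell, more shielded, and comes off more easily.
Here both period and group differ, so the two effects have to be weighed against each other.
Se > Tl: relative to Tl, both the across-period and down-group shifts push Se's first ionization energy up.
I > Se: the two effects oppose for this pair; the across-period effect wins (1008 vs 941 kJ/mol).
F > I: they share group 17; the group trend gives F the larger value.
For reference (kJ/mol): F 1681, Se 941, I 1008, Tl 589.
So from lowest to highest: Tl < Se < I < F.

Tl < Se < I < F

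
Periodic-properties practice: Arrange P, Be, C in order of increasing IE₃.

P, C, Be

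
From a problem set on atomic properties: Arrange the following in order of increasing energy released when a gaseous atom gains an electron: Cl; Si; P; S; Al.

Al, P, Si, S, Cl

Al is in period 3, group 13; Si is in period 3, group 14; P is in period 3, group 15; S is in period 3, group 16; Cl is in period 3, group 17.
Adding an electron releases more energy for atoms nearer the top right (short of the noble gases).
All lie in period 3; the across-period trend (electron affinity increases left to right) applies, with the exception below.
Note the exception: Si has a higher electron affinity than P, contrary to the simple trend — adding an electron to P's half-filled 3p³ is unfavourable, so Si (3p²) has the more exothermic EA.
For reference (kJ/mol): Al 42, Si 134, P 72, S 200, Cl 349.
So from lowest to highest: Al < P < Si < S < Cl.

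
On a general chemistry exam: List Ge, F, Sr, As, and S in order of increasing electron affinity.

F is in period 2, group 17; S is in period 3, group 16; Ge is in period 4, group 14; As is in period 4, group 15; Sr is in period 5, group 2.
Adding an electron releases more energy for atoms nearer the top right (short of the noble gases).
Neither a single period nor a single group — weigh both effects.
As > Sr: relative to Sr, both the across-period and down-group shifts push As's electron affinity up.
Ge > As: this pair runs against the simple trend — see the exception note.
S > Ge: relative to Ge, both the across-period and down-group shifts push S's electron affinity up.
F > S: relative to S, both the across-period and down-group shifts push F's electron affinity up.
Note the exception: Ge has a higher electron affinity than As, contrary to the simple trend — adding an electron to As's half-filled 4p³ is unfavourable, so Ge (4p²) has the more exothermic EA.
For reference (kJ/mol): F 328, S 200, Ge 119, As 78, Sr 5.
So from lowest to highest: Sr < As < Ge < S < F.

Sr < As < Ge < S < F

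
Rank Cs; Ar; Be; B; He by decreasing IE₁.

He is in period 1, group 18; Be is in period 2, group 2; B is in period 2, group 13; Ar is in period 3, group 18; Cs is in period 6, group 1.
Across a period the outer electron is held more tightly (higher IE₁); down a group it sits in a higher shell, more shielded, and comes off more easily.
These span different periods and groups, so the two trends combine.
B > Cs: relative to Cs, both the across-period and down-group shifts push B's first ionization energy up.
Be > B: this pair runs against the simple trend — see the exception note.
Ar > Be: the two effects oppose for this pair; the across-period effect wins (1521 vs 900 kJ/mol).
He > Ar: they share group 18; the group trend gives He the larger value.
Note the exception: Be has a higher first ionization energy than B, contrary to the simple trend — removing B's lone 2p electron is easier than breaking Be's filled 2s².
For reference (kJ/mol): He 2372, Be 900, B 801, Ar 1521, Cs 376.
So from highest to lowest: He > Ar > Be > B > Cs.

He > Ar > Be > B > Cs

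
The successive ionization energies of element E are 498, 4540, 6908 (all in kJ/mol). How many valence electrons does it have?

1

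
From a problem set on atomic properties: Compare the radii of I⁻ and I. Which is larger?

I⁻

Forming I⁻ adds 1 electron to I. More electron–electron repulsion in the same shell, with unchanged nuclear charge, lets the cloud expand.
An anion is larger than its parent atom: I⁻ > I.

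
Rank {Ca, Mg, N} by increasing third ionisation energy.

N, Ca, Mg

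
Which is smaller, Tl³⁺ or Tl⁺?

Tl³⁺

Both ions have Z = 81 protons, but Tl³⁺ has lost more electrons, so its remaining electrons feel a larger effective nuclear charge per electron and are pulled in more tightly.
Higher positive charge → smaller ion, so Tl⁺ > Tl³⁺.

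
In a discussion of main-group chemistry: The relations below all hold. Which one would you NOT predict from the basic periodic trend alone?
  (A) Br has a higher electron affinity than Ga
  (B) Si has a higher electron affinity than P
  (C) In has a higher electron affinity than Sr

(B)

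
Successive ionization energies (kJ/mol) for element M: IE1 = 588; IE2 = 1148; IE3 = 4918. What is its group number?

Group 2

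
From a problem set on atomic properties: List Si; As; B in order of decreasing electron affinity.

Si > As > B

B is in period 2, group 13; Si is in period 3, group 14; As is in period 4, group 15.
Adding an electron releases more energy for atoms nearer the top right (short of the noble gases).
A diagonal step moves right (one effect) and down (the opposite effect) at once.
As > B: period and group pull opposite ways; the across-period shift dominates (78 vs 27 kJ/mol).
Si > As: the two effects oppose for this pair; the down-group effect wins (134 vs 78 kJ/mol).
Tabulated electron affinity (kJ/mol): B 27, Si 134, As 78.
So from highest to lowest: Si > As > B.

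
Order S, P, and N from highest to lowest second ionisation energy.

N, S, P

After 1 electron has been removed, what remains? S⁺ still has 5 valence electrons; P⁺ still has 4 valence electrons; N⁺ still has 4 valence electrons.
All are still removing valence electrons, so compare the +1 ions as you would atoms: IE_2 generally rises across a period (higher Z_eff) and falls down a group (larger shell), subject to the usual subshell exceptions.
Valence configurations: S⁺ [Ne]3s²3p³, P⁺ [Ne]3s²3p², N⁺ [He]2s²2p².
Tabulated IE_2 (kJ/mol): S 2252, P 1907, N 2856.
Overall IE_2 order: P < S < N.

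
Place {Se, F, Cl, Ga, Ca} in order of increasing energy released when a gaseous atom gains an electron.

Ca < Ga < Se < F < Cl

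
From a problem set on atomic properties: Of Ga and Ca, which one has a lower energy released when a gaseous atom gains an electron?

Ca

Ca is in period 4, group 2; Ga is in period 4, group 13.
Adding an electron releases more energy for atoms nearer the top right (short of the noble gases).
All lie in period 4, so electron affinity increases left to right.
So Ca has the lower energy released when a gaseous atom gains an electron (Ca < Ga).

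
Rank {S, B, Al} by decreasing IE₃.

The third ionization energy removes an electron from the +2 ion. For each element: S²⁺ still has 4 valence electrons; B²⁺ still has 1 valence electron; Al²⁺ still has 1 valence electron.
All are still removing valence electrons, so compare the +2 ions as you would atoms: IE_3 generally rises across a period (higher Z_eff) and falls down a group (larger shell), subject to the usual subshell exceptions.
Valence configurations: S²⁺ [Ne]3s²3p², B²⁺ [He]2s¹, Al²⁺ [Ne]3s¹.
Approximate IE_3 values (kJ/mol): S 3357, B 3660, Al 2745.
So the third ionization energies run Al < S < B.

B > S > Al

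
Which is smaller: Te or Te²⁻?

Forming Te²⁻ adds 2 electrons to Te. More electron–electron repulsion in the same shell, with unchanged nuclear charge, lets the cloud expand.
An anion is larger than its parent atom: Te²⁻ > Te.

Te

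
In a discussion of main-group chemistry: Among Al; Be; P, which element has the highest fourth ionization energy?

Be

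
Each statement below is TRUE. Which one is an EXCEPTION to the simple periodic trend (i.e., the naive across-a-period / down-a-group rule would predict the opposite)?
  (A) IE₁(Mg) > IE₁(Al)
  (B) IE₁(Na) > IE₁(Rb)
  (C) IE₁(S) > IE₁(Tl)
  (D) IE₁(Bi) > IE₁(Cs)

(A)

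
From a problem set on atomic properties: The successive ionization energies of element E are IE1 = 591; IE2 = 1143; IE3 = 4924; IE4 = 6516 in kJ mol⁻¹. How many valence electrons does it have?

Look for the largest jump between consecutive ionization energies: IE3/IE2 ≈ 4.3, far larger than any earlier ratio.
That jump marks the point where a core electron is being removed. So the atom has 2 valence electrons.

2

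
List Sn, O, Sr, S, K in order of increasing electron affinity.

Sr < K < Sn < O < S

O is in period 2, group 16; S is in period 3, group 16; K is in period 4, group 1; Sr is in period 5, group 2; Sn is in period 5, group 14.
EA tends to increase across a period and decrease down a group, though the pattern is less regular than for IE or radius.
Here both period and group differ, so the two effects have to be weighed against each other.
K > Sr: the two effects oppose for this pair; the down-group effect wins (48 vs 5 kJ/mol).
Sn > K: period and group pull opposite ways; the across-period shift dominates (107 vs 48 kJ/mol).
O > Sn: both effects reinforce here, so O is clearly the higher of the two.
S > O: this pair runs against the simple trend — see the exception note.
Note the exception: S has a higher electron affinity than O, contrary to the simple trend — the compact 2p subshell of O repels the added electron more than S's larger 3p does.
Approximate values (kJ/mol): O 141, S 200, K 48, Sr 5, Sn 107.
So from lowest to highest: Sr < K < Sn < O < S.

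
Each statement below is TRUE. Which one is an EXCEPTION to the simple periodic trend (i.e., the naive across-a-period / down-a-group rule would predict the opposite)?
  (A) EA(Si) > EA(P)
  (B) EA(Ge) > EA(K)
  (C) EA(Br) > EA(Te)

(A)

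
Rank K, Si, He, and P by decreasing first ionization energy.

He, P, Si, K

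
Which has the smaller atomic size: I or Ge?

Ge is in period 4, group 14; I is in period 5, group 17.
Radius decreases left→right (rising Z_eff, same n) and increases top→bottom (higher n).
These span different periods and groups, so the two trends combine.
I > Ge: period and group pull opposite ways; the down-group shift dominates (133 vs 121 pm).
For reference (pm): Ge 121, I 133.
So Ge has the smaller atomic size (Ge < I).

Ge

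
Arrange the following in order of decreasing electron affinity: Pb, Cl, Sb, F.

Cl > F > Sb > Pb

F is in period 2, group 17; Cl is in period 3, group 17; Sb is in period 5, group 15; Pb is in period 6, group 14.
Electron affinity generally becomes more exothermic across a period toward the halogens and less exothermic down a group.
Here both period and group differ, so the two effects have to be weighed against each other.
Sb > Pb: relative to Pb, both the across-period and down-group shifts push Sb's electron affinity up.
F > Sb: relative to Sb, both the across-period and down-group shifts push F's electron affinity up.
Cl > F: this pair runs against the simple trend — see the exception note.
Note the exception: Cl has a higher electron affinity than F, contrary to the simple trend — F's small 2p subshell makes the incoming electron feel strong e⁻–e⁻ repulsion, so Cl actually releases more energy on gaining an electron.
Tabulated electron affinity (kJ/mol): F 328, Cl 349, Sb 103, Pb 35.
So from highest to lowest: Cl > F > Sb > Pb.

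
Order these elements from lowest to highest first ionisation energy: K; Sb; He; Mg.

K, Mg, Sb, He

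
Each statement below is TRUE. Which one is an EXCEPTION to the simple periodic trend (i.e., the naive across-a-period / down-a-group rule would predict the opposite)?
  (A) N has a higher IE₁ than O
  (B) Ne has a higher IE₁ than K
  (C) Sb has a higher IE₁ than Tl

(A)

The general trend: IE₁ increases across a period and decreases down a group.
(A) N (period 2, group 15) vs O (period 2, group 16): the stated order contradicts the simple trend.
(B) Ne (period 2, group 18) vs K (period 4, group 1): the stated order agrees with the simple trend.
(C) Sb (period 5, group 15) vs Tl (period 6, group 13): the stated order agrees with the simple trend.
The exception is (A): pairing an electron in O's 2p⁴ costs repulsion energy, so O ionizes more easily than half-filled N (2p³).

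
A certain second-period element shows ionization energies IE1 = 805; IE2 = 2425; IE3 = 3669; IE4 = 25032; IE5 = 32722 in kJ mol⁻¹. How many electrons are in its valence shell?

3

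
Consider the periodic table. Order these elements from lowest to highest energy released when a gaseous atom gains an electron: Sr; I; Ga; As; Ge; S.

Sr < Ga < As < Ge < S < I

EA tends to increase across a period and decrease down a group, though the pattern is less regular than for IE or radius.
Here both period and group differ, so the two effects have to be weighed against each other.
Ga > Sr: relative to Sr, both the across-period and down-group shifts push Ga's electron affinity up.
As > Ga: As lies to the right of Ga in period 4, so the across-period effect alone puts As higher.
Ge > As: this pair runs against the simple trend — see the exception note.
S > Ge: both effects reinforce here, so S is clearly the higher of the two.
I > S: period and group pull opposite ways; the across-period shift dominates (295 vs 200 kJ/mol).
Note the exception: Ge has a higher electron affinity than As, contrary to the simple trend — adding an electron to As's half-filled 4p³ is unfavourable, so Ge (4p²) has the more exothermic EA.
For reference (kJ/mol): S 200, Ga 29, Ge 119, As 78, Sr 5, I 295.
So from lowest to highest: Sr < Ga < As < Ge < S < I.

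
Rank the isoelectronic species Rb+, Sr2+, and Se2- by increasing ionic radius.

Sr2+, Rb+, Se2-

All of these have 36 electrons, so size is governed by nuclear charge alone: the more protons, the stronger the pull on the same electron cloud, and the smaller the ion.
Nuclear charges: Sr2+ (Z=38), Rb+ (Z=37), Se2- (Z=34).
Smallest to largest: Sr2+ < Rb+ < Se2-.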